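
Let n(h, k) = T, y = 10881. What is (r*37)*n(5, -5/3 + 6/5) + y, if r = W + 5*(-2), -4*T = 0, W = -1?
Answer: 10881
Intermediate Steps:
T = 0 (T = -1/4*0 = 0)
n(h, k) = 0
r = -11 (r = -1 + 5*(-2) = -1 - 10 = -11)
(r*37)*n(5, -5/3 + 6/5) + y = -11*37*0 + 10881 = -407*0 + 10881 = 0 + 10881 = 10881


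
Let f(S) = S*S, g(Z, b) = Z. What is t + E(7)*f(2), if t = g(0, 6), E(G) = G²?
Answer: 196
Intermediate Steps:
f(S) = S²
t = 0
t + E(7)*f(2) = 0 + 7²*2² = 0 + 49*4 = 0 + 196 = 196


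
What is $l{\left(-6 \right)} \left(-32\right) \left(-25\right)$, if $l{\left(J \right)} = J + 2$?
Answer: $-3200$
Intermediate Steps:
$l{\left(J \right)} = 2 + J$
$l{\left(-6 \right)} \left(-32\right) \left(-25\right) = \left(2 - 6\right) \left(-32\right) \left(-25\right) = \left(-4\right) \left(-32\right) \left(-25\right) = 128 \left(-25\right) = -3200$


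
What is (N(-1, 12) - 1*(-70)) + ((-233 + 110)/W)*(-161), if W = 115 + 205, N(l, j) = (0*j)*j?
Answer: 42203/320 ≈ 131.88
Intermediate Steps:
N(l, j) = 0 (N(l, j) = 0*j = 0)
W = 320
(N(-1, 12) - 1*(-70)) + ((-233 + 110)/W)*(-161) = (0 - 1*(-70)) + ((-233 + 110)/320)*(-161) = (0 + 70) - 123*1/320*(-161) = 70 - 123/320*(-161) = 70 + 19803/320 = 42203/320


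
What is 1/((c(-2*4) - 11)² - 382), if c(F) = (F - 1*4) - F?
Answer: -1/157 ≈ -0.0063694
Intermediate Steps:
c(F) = -4 (c(F) = (F - 4) - F = (-4 + F) - F = -4)
1/((c(-2*4) - 11)² - 382) = 1/((-4 - 11)² - 382) = 1/((-15)² - 382) = 1/(225 - 382) = 1/(-157) = -1/157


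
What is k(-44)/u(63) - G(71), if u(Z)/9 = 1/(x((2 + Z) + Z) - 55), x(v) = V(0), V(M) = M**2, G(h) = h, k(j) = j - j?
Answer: -71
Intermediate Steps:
k(j) = 0
x(v) = 0 (x(v) = 0**2 = 0)
u(Z) = -9/55 (u(Z) = 9/(0 - 55) = 9/(-55) = 9*(-1/55) = -9/55)
k(-44)/u(63) - G(71) = 0/(-9/55) - 1*71 = 0*(-55/9) - 71 = 0 - 71 = -71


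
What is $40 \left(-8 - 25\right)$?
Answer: $-1320$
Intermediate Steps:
$40 \left(-8 - 25\right) = 40 \left(-33\right) = -1320$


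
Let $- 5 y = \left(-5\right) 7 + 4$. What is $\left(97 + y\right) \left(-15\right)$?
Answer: $-1548$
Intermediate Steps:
$y = \frac{31}{5}$ ($y = - \frac{\left(-5\right) 7 + 4}{5} = - \frac{-35 + 4}{5} = \left(- \frac{1}{5}\right) \left(-31\right) = \frac{31}{5} \approx 6.2$)
$\left(97 + y\right) \left(-15\right) = \left(97 + \frac{31}{5}\right) \left(-15\right) = \frac{516}{5} \left(-15\right) = -1548$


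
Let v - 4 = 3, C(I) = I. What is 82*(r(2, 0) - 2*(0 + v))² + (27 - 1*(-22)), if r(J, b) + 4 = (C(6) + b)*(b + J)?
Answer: 3001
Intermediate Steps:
v = 7 (v = 4 + 3 = 7)
r(J, b) = -4 + (6 + b)*(J + b) (r(J, b) = -4 + (6 + b)*(b + J) = -4 + (6 + b)*(J + b))
82*(r(2, 0) - 2*(0 + v))² + (27 - 1*(-22)) = 82*((-4 + 0² + 6*2 + 6*0 + 2*0) - 2*(0 + 7))² + (27 - 1*(-22)) = 82*((-4 + 0 + 12 + 0 + 0) - 2*7)² + (27 + 22) = 82*(8 - 14)² + 49 = 82*(-6)² + 49 = 82*36 + 49 = 2952 + 49 = 3001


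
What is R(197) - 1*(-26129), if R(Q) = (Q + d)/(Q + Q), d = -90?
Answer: 10294933/394 ≈ 26129.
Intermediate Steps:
R(Q) = (-90 + Q)/(2*Q) (R(Q) = (Q - 90)/(Q + Q) = (-90 + Q)/((2*Q)) = (-90 + Q)*(1/(2*Q)) = (-90 + Q)/(2*Q))
R(197) - 1*(-26129) = (½)*(-90 + 197)/197 - 1*(-26129) = (½)*(1/197)*107 + 26129 = 107/394 + 26129 = 10294933/394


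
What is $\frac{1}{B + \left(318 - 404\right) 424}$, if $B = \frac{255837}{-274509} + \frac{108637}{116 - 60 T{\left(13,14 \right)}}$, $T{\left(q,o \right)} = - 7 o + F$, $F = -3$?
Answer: $- \frac{565122528}{20597213932685} \approx -2.7437 \cdot 10^{-5}$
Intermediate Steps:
$T{\left(q,o \right)} = -3 - 7 o$ ($T{\left(q,o \right)} = - 7 o - 3 = -3 - 7 o$)
$B = \frac{9413928307}{565122528}$ ($B = \frac{255837}{-274509} + \frac{108637}{116 - 60 \left(-3 - 98\right)} = 255837 \left(- \frac{1}{274509}\right) + \frac{108637}{116 - 60 \left(-3 - 98\right)} = - \frac{85279}{91503} + \frac{108637}{116 - -6060} = - \frac{85279}{91503} + \frac{108637}{116 + 6060} = - \frac{85279}{91503} + \frac{108637}{6176} = \frac{9413928307}{565122528} \approx 16.658$)
$\frac{1}{B + \left(318 - 404\right) 424} = \frac{1}{\frac{9413928307}{565122528} + \left(318 - 404\right) 424} = \frac{1}{\frac{9413928307}{565122528} - 36464} = \frac{1}{- \frac{20597213932685}{565122528}} = - \frac{565122528}{20597213932685}$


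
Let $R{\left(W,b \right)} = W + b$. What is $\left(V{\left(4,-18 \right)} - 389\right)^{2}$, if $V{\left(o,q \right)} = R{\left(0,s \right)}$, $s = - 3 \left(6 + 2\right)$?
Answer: $170569$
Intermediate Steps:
$s = -24$ ($s = \left(-3\right) 8 = -24$)
$V{\left(o,q \right)} = -24$ ($V{\left(o,q \right)} = 0 - 24 = -24$)
$\left(V{\left(4,-18 \right)} - 389\right)^{2} = \left(-24 - 389\right)^{2} = \left(-413\right)^{2} = 170569$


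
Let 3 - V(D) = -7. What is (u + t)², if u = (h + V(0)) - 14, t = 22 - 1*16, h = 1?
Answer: 9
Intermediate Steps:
V(D) = 10 (V(D) = 3 - 1*(-7) = 3 + 7 = 10)
t = 6 (t = 22 - 16 = 6)
u = -3 (u = (1 + 10) - 14 = 11 - 14 = -3)
(u + t)² = (-3 + 6)² = 3² = 9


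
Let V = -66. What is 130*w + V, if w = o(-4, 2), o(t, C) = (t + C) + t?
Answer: -846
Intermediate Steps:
o(t, C) = C + 2*t (o(t, C) = (C + t) + t = C + 2*t)
w = -6 (w = 2 + 2*(-4) = 2 - 8 = -6)
130*w + V = 130*(-6) - 66 = -780 - 66 = -846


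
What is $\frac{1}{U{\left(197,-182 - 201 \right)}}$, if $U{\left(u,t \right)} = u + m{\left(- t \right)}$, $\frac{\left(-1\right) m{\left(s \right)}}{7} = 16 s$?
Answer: $- \frac{1}{42699} \approx -2.342 \cdot 10^{-5}$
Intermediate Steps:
$m{\left(s \right)} = - 112 s$ ($m{\left(s \right)} = - 7 \cdot 16 s = - 112 s$)
$U{\left(u,t \right)} = u + 112 t$ ($U{\left(u,t \right)} = u - 112 \left(- t\right) = u + 112 t$)
$\frac{1}{U{\left(197,-182 - 201 \right)}} = \frac{1}{197 + 112 \left(-182 - 201\right)} = \frac{1}{197 + 112 \left(-383\right)} = \frac{1}{197 - 42896} = \frac{1}{-42699} = - \frac{1}{42699}$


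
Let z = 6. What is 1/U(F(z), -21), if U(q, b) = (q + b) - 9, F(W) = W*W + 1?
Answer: ⅐ ≈ 0.14286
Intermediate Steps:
F(W) = 1 + W² (F(W) = W² + 1 = 1 + W²)
U(q, b) = -9 + b + q (U(q, b) = (b + q) - 9 = -9 + b + q)
1/U(F(z), -21) = 1/(-9 - 21 + (1 + 6²)) = 1/(-9 - 21 + (1 + 36)) = 1/(-9 - 21 + 37) = 1/7 = ⅐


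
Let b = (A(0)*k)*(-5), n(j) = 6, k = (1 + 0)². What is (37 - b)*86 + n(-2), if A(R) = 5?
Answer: 5338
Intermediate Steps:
k = 1 (k = 1² = 1)
b = -25 (b = (5*1)*(-5) = 5*(-5) = -25)
(37 - b)*86 + n(-2) = (37 - 1*(-25))*86 + 6 = (37 + 25)*86 + 6 = 62*86 + 6 = 5332 + 6 = 5338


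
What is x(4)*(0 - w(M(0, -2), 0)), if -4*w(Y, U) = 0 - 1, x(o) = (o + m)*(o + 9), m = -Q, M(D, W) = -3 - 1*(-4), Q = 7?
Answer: 39/4 ≈ 9.7500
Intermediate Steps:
M(D, W) = 1 (M(D, W) = -3 + 4 = 1)
m = -7 (m = -1*7 = -7)
x(o) = (-7 + o)*(9 + o) (x(o) = (o - 7)*(o + 9) = (-7 + o)*(9 + o))
w(Y, U) = ¼ (w(Y, U) = -(0 - 1)/4 = -¼*(-1) = ¼)
x(4)*(0 - w(M(0, -2), 0)) = (-63 + 4² + 2*4)*(0 - 1*¼) = (-63 + 16 + 8)*(0 - ¼) = -39*(-¼) = 39/4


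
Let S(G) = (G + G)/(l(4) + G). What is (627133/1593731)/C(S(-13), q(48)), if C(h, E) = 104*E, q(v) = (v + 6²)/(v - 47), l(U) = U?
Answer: 48241/1070987232 ≈ 4.5043e-5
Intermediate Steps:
S(G) = 2*G/(4 + G) (S(G) = (G + G)/(4 + G) = (2*G)/(4 + G) = 2*G/(4 + G))
q(v) = (36 + v)/(-47 + v) (q(v) = (v + 36)/(-47 + v) = (36 + v)/(-47 + v))
(627133/1593731)/C(S(-13), q(48)) = (627133/1593731)/((104*((36 + 48)/(-47 + 48)))) = (627133*(1/1593731))/((104*(84/1))) = 627133/(1593731*((104*(1*84)))) = 627133/(1593731*((104*84))) = (627133/1593731)/8736 = (627133/1593731)*(1/8736) = 48241/1070987232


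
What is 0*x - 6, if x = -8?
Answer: -6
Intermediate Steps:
0*x - 6 = 0*(-8) - 6 = 0 - 6 = -6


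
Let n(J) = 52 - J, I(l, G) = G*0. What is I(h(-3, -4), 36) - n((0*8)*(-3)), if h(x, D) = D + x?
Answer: -52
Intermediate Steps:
I(l, G) = 0
I(h(-3, -4), 36) - n((0*8)*(-3)) = 0 - (52 - 0*8*(-3)) = 0 - (52 - 0*(-3)) = 0 - (52 - 1*0) = 0 - (52 + 0) = 0 - 1*52 = 0 - 52 = -52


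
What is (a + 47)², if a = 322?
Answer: 136161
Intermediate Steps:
(a + 47)² = (322 + 47)² = 369² = 136161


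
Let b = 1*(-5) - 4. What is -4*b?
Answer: 36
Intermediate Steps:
b = -9 (b = -5 - 4 = -9)
-4*b = -4*(-9) = 36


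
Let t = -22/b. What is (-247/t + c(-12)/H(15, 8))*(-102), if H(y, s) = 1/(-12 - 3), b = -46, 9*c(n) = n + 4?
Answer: 564502/11 ≈ 51318.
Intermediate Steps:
c(n) = 4/9 + n/9 (c(n) = (n + 4)/9 = (4 + n)/9 = 4/9 + n/9)
H(y, s) = -1/15 (H(y, s) = 1/(-15) = -1/15)
t = 11/23 (t = -22/(-46) = -22*(-1/46) = 11/23 ≈ 0.47826)
(-247/t + c(-12)/H(15, 8))*(-102) = (-247/11/23 + (4/9 + (⅑)*(-12))/(-1/15))*(-102) = (-247*23/11 + (4/9 - 4/3)*(-15))*(-102) = (-5681/11 - 8/9*(-15))*(-102) = (-5681/11 + 40/3)*(-102) = -16603/33*(-102) = 564502/11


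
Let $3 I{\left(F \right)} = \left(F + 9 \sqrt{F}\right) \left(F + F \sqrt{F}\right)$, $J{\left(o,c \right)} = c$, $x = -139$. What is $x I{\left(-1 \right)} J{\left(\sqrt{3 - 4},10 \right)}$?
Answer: $- \frac{13900}{3} + \frac{11120 i}{3} \approx -4633.3 + 3706.7 i$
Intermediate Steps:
$I{\left(F \right)} = \frac{\left(F + F^{\frac{3}{2}}\right) \left(F + 9 \sqrt{F}\right)}{3}$ ($I{\left(F \right)} = \frac{\left(F + 9 \sqrt{F}\right) \left(F + F \sqrt{F}\right)}{3} = \frac{\left(F + 9 \sqrt{F}\right) \left(F + F^{\frac{3}{2}}\right)}{3} = \frac{\left(F + F^{\frac{3}{2}}\right) \left(F + 9 \sqrt{F}\right)}{3}$)
$x I{\left(-1 \right)} J{\left(\sqrt{3 - 4},10 \right)} = - 139 \left(3 \left(-1\right)^{\frac{3}{2}} + \frac{\left(-1\right)^{\frac{5}{2}}}{3} + \frac{10 \left(-1\right)^{2}}{3}\right) 10 = - 139 \left(3 \left(- i\right) + \frac{i}{3} + \frac{10}{3} \cdot 1\right) 10 = - 139 \left(- 3 i + \frac{i}{3} + \frac{10}{3}\right) 10 = - 139 \left(\frac{10}{3} - \frac{8 i}{3}\right) 10 = \left(- \frac{1390}{3} + \frac{1112 i}{3}\right) 10 = - \frac{13900}{3} + \frac{11120 i}{3}$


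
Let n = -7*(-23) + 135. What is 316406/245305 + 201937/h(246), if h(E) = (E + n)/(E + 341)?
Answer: 29077894937847/132955310 ≈ 2.1870e+5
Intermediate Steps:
n = 296 (n = 161 + 135 = 296)
h(E) = (296 + E)/(341 + E) (h(E) = (E + 296)/(E + 341) = (296 + E)/(341 + E))
316406/245305 + 201937/h(246) = 316406/245305 + 201937/(((296 + 246)/(341 + 246))) = 316406*(1/245305) + 201937/((542/587)) = 316406/245305 + 201937/(((1/587)*542)) = 316406/245305 + 201937/(542/587) = 316406/245305 + 201937*(587/542) = 316406/245305 + 118537019/542 = 29077894937847/132955310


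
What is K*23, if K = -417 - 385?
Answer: -18446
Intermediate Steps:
K = -802
K*23 = -802*23 = -18446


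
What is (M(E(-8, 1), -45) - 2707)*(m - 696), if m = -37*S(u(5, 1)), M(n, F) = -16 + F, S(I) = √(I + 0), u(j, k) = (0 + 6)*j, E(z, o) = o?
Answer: 1926528 + 102416*√30 ≈ 2.4875e+6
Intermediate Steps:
u(j, k) = 6*j
S(I) = √I
m = -37*√30 ≈ -202.66
(M(E(-8, 1), -45) - 2707)*(m - 696) = ((-16 - 45) - 2707)*(-37*√30 - 696) = (-61 - 2707)*(-696 - 37*√30) = -2768*(-696 - 37*√30) = 1926528 + 102416*√30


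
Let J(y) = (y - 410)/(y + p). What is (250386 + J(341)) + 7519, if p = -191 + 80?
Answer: 2579047/10 ≈ 2.5790e+5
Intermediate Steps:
p = -111
J(y) = (-410 + y)/(-111 + y) (J(y) = (y - 410)/(y - 111) = (-410 + y)/(-111 + y))
(250386 + J(341)) + 7519 = (250386 + (-410 + 341)/(-111 + 341)) + 7519 = (250386 - 69/230) + 7519 = (250386 + (1/230)*(-69)) + 7519 = (250386 - 3/10) + 7519 = 2503857/10 + 7519 = 2579047/10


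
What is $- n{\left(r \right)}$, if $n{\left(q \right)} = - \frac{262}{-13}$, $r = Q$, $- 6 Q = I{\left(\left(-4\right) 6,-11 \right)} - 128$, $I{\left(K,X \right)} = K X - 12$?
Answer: $- \frac{262}{13} \approx -20.154$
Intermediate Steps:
$I{\left(K,X \right)} = -12 + K X$
$Q = - \frac{62}{3}$ ($Q = - \frac{\left(-12 + \left(-4\right) 6 \left(-11\right)\right) - 128}{6} = - \frac{\left(-12 - -264\right) - 128}{6} = - \frac{\left(-12 + 264\right) - 128}{6} = - \frac{252 - 128}{6} = \left(- \frac{1}{6}\right) 124 = - \frac{62}{3} \approx -20.667$)
$r = - \frac{62}{3} \approx -20.667$
$n{\left(q \right)} = \frac{262}{13}$ ($n{\left(q \right)} = \left(-262\right) \left(- \frac{1}{13}\right) = \frac{262}{13}$)
$- n{\left(r \right)} = \left(-1\right) \frac{262}{13} = - \frac{262}{13}$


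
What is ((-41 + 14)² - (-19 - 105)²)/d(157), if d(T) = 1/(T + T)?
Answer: -4599158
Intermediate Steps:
d(T) = 1/(2*T)
((-41 + 14)² - (-19 - 105)²)/d(157) = ((-41 + 14)² - (-19 - 105)²)/(((½)/157)) = ((-27)² - 1*(-124)²)/(((½)*(1/157))) = (729 - 1*15376)/(1/314) = (729 - 15376)*314 = -14647*314 = -4599158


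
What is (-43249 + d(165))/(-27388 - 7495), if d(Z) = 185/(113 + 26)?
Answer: 6011426/4848737 ≈ 1.2398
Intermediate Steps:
d(Z) = 185/139
(-43249 + d(165))/(-27388 - 7495) = (-43249 + 185/139)/(-27388 - 7495) = -6011426/139/(-34883) = -6011426/139*(-1/34883) = 6011426/4848737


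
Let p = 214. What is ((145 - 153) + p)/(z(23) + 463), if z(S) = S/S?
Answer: 103/232 ≈ 0.44397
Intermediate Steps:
z(S) = 1
((145 - 153) + p)/(z(23) + 463) = ((145 - 153) + 214)/(1 + 463) = (-8 + 214)/464 = 206*(1/464) = 103/232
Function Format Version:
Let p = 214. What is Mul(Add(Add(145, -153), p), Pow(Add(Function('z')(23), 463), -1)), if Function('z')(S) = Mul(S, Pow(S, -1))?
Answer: Rational(103, 232) ≈ 0.44397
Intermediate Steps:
Function('z')(S) = 1
Mul(Add(Add(145, -153), p), Pow(Add(Function('z')(23), 463), -1)) = Mul(Add(Add(145, -153), 214), Pow(Add(1, 463), -1)) = Mul(Add(-8, 214), Pow(464, -1)) = Mul(206, Rational(1, 464)) = Rational(103, 232)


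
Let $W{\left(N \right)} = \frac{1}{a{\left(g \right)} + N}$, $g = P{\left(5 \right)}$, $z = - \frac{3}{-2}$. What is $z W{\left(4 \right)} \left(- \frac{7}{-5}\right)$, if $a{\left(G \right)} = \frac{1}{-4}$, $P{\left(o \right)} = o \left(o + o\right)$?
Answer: $\frac{14}{25} \approx 0.56$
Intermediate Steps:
$z = \frac{3}{2}$ ($z = \left(-3\right) \left(- \frac{1}{2}\right) = \frac{3}{2} \approx 1.5$)
$P{\left(o \right)} = 2 o^{2}$ ($P{\left(o \right)} = o 2 o = 2 o^{2}$)
$g = 50$ ($g = 2 \cdot 5^{2} = 2 \cdot 25 = 50$)
$a{\left(G \right)} = - \frac{1}{4}$
$W{\left(N \right)} = \frac{1}{- \frac{1}{4} + N}$
$z W{\left(4 \right)} \left(- \frac{7}{-5}\right) = \frac{3 \frac{4}{-1 + 4 \cdot 4}}{2} \left(- \frac{7}{-5}\right) = \frac{3 \frac{4}{-1 + 16}}{2} \left(\left(-7\right) \left(- \frac{1}{5}\right)\right) = \frac{3 \cdot \frac{4}{15}}{2} \cdot \frac{7}{5} = \frac{3 \cdot 4 \cdot \frac{1}{15}}{2} \cdot \frac{7}{5} = \frac{3}{2} \cdot \frac{4}{15} \cdot \frac{7}{5} = \frac{2}{5} \cdot \frac{7}{5} = \frac{14}{25}$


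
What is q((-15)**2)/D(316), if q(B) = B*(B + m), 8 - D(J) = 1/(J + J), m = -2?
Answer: 2114040/337 ≈ 6273.1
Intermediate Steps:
D(J) = 8 - 1/(2*J) (D(J) = 8 - 1/(J + J) = 8 - 1/(2*J))
q(B) = B*(-2 + B) (q(B) = B*(B - 2) = B*(-2 + B))
q((-15)**2)/D(316) = ((-15)**2*(-2 + (-15)**2))/(8 - 1/2/316) = (225*(-2 + 225))/(8 - 1/2*1/316) = (225*223)/(8 - 1/632) = 50175/(5055/632) = 50175*(632/5055) = 2114040/337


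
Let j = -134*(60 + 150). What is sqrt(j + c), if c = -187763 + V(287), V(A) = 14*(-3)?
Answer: I*sqrt(215945) ≈ 464.7*I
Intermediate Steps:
V(A) = -42
j = -28140 (j = -134*210 = -28140)
c = -187805 (c = -187763 - 42 = -187805)
sqrt(j + c) = sqrt(-28140 - 187805) = sqrt(-215945) = I*sqrt(215945)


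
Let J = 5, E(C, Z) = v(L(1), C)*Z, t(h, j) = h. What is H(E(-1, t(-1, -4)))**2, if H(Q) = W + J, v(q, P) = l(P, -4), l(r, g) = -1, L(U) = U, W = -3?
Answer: 4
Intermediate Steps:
v(q, P) = -1
E(C, Z) = -Z
H(Q) = 2 (H(Q) = -3 + 5 = 2)
H(E(-1, t(-1, -4)))**2 = 2**2 = 4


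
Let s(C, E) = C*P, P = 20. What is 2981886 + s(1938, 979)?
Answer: 3020646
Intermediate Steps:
s(C, E) = 20*C (s(C, E) = C*20 = 20*C)
2981886 + s(1938, 979) = 2981886 + 20*1938 = 2981886 + 38760 = 3020646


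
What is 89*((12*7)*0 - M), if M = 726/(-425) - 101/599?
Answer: 42524111/254575 ≈ 167.04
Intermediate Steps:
M = -477799/254575 (M = 726*(-1/425) - 101*1/599 = -726/425 - 101/599 = -477799/254575 ≈ -1.8769)
89*((12*7)*0 - M) = 89*((12*7)*0 - 1*(-477799/254575)) = 89*(84*0 + 477799/254575) = 89*(0 + 477799/254575) = 89*(477799/254575) = 42524111/254575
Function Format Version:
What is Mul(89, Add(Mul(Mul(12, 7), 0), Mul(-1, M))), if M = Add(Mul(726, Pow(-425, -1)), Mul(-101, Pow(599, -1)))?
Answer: Rational(42524111, 254575) ≈ 167.04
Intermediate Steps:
M = Rational(-477799, 254575) (M = Add(Mul(726, Rational(-1, 425)), Mul(-101, Rational(1, 599))) = Add(Rational(-726, 425), Rational(-101, 599)) = Rational(-477799, 254575) ≈ -1.8769)
Mul(89, Add(Mul(Mul(12, 7), 0), Mul(-1, M))) = Mul(89, Add(Mul(Mul(12, 7), 0), Mul(-1, Rational(-477799, 254575)))) = Mul(89, Add(Mul(84, 0), Rational(477799, 254575))) = Mul(89, Add(0, Rational(477799, 254575))) = Mul(89, Rational(477799, 254575)) = Rational(42524111, 254575)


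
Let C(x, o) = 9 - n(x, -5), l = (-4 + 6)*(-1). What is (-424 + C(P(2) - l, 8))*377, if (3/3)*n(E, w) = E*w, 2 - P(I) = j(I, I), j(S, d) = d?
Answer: -152685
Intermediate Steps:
P(I) = 2 - I
n(E, w) = E*w
l = -2 (l = 2*(-1) = -2)
C(x, o) = 9 + 5*x (C(x, o) = 9 - x*(-5) = 9 - (-5)*x = 9 + 5*x)
(-424 + C(P(2) - l, 8))*377 = (-424 + (9 + 5*((2 - 1*2) - 1*(-2))))*377 = (-424 + (9 + 5*((2 - 2) + 2)))*377 = (-424 + (9 + 5*(0 + 2)))*377 = (-424 + (9 + 5*2))*377 = (-424 + (9 + 10))*377 = (-424 + 19)*377 = -405*377 = -152685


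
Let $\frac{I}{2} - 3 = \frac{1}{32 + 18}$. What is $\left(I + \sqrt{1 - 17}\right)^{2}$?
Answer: $\frac{12801}{625} + \frac{1208 i}{25} \approx 20.482 + 48.32 i$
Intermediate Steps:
$I = \frac{151}{25}$ ($I = 6 + \frac{2}{32 + 18} = 6 + \frac{2}{50} = 6 + 2 \cdot \frac{1}{50} = 6 + \frac{1}{25} = \frac{151}{25} \approx 6.04$)
$\left(I + \sqrt{1 - 17}\right)^{2} = \left(\frac{151}{25} + \sqrt{1 - 17}\right)^{2} = \left(\frac{151}{25} + \sqrt{-16}\right)^{2} = \left(\frac{151}{25} + 4 i\right)^{2}$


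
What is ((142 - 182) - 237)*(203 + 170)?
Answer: -103321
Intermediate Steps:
((142 - 182) - 237)*(203 + 170) = (-40 - 237)*373 = -277*373 = -103321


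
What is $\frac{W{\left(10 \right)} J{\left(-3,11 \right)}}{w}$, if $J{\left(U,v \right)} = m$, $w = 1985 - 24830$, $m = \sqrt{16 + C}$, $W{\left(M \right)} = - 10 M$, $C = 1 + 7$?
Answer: $\frac{40 \sqrt{6}}{4569} \approx 0.021444$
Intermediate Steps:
$C = 8$
$m = 2 \sqrt{6}$ ($m = \sqrt{16 + 8} = \sqrt{24} = 2 \sqrt{6} \approx 4.899$)
$w = -22845$ ($w = 1985 - 24830 = -22845$)
$J{\left(U,v \right)} = 2 \sqrt{6}$
$\frac{W{\left(10 \right)} J{\left(-3,11 \right)}}{w} = \frac{\left(-10\right) 10 \cdot 2 \sqrt{6}}{-22845} = - 100 \cdot 2 \sqrt{6} \left(- \frac{1}{22845}\right) = - 200 \sqrt{6} \left(- \frac{1}{22845}\right) = \frac{40 \sqrt{6}}{4569}$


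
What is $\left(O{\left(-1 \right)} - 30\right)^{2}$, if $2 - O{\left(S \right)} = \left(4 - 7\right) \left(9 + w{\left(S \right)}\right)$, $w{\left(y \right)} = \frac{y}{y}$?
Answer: $4$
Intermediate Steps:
$w{\left(y \right)} = 1$
$O{\left(S \right)} = 32$ ($O{\left(S \right)} = 2 - \left(4 - 7\right) \left(9 + 1\right) = 2 - \left(-3\right) 10 = 2 - -30 = 2 + 30 = 32$)
$\left(O{\left(-1 \right)} - 30\right)^{2} = \left(32 - 30\right)^{2} = 2^{2} = 4$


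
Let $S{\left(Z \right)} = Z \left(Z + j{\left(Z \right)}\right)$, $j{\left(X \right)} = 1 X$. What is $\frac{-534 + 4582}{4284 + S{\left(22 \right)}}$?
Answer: $\frac{1012}{1313} \approx 0.77075$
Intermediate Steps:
$j{\left(X \right)} = X$
$S{\left(Z \right)} = 2 Z^{2}$ ($S{\left(Z \right)} = Z \left(Z + Z\right) = Z 2 Z = 2 Z^{2}$)
$\frac{-534 + 4582}{4284 + S{\left(22 \right)}} = \frac{-534 + 4582}{4284 + 2 \cdot 22^{2}} = \frac{4048}{4284 + 2 \cdot 484} = \frac{4048}{4284 + 968} = \frac{4048}{5252} = 4048 \cdot \frac{1}{5252} = \frac{1012}{1313}$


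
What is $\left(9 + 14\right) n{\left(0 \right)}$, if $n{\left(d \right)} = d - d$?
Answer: $0$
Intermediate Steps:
$n{\left(d \right)} = 0$
$\left(9 + 14\right) n{\left(0 \right)} = \left(9 + 14\right) 0 = 23 \cdot 0 = 0$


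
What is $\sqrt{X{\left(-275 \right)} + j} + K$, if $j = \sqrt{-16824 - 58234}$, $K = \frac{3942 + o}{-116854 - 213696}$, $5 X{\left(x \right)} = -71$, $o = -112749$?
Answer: $\frac{108807}{330550} + \frac{\sqrt{-355 + 25 i \sqrt{75058}}}{5} \approx 11.734 + 12.011 i$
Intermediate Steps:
$X{\left(x \right)} = - \frac{71}{5}$ ($X{\left(x \right)} = \frac{1}{5} \left(-71\right) = - \frac{71}{5}$)
$K = \frac{108807}{330550}$ ($K = \frac{3942 - 112749}{-116854 - 213696} = - \frac{108807}{-330550} = \left(-108807\right) \left(- \frac{1}{330550}\right) = \frac{108807}{330550} \approx 0.32917$)
$j = i \sqrt{75058}$ ($j = \sqrt{-75058} = i \sqrt{75058} \approx 273.97 i$)
$\sqrt{X{\left(-275 \right)} + j} + K = \sqrt{- \frac{71}{5} + i \sqrt{75058}} + \frac{108807}{330550} = \frac{108807}{330550} + \sqrt{- \frac{71}{5} + i \sqrt{75058}}$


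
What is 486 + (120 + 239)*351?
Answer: 126495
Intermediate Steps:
486 + (120 + 239)*351 = 486 + 359*351 = 486 + 126009 = 126495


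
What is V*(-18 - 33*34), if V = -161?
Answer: 183540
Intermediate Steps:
V*(-18 - 33*34) = -161*(-18 - 33*34) = -161*(-18 - 1122) = -161*(-1140) = 183540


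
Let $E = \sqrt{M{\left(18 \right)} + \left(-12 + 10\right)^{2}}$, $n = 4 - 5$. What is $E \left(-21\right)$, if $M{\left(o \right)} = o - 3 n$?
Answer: $-105$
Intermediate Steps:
$n = -1$ ($n = 4 - 5 = -1$)
$M{\left(o \right)} = 3 + o$ ($M{\left(o \right)} = o - -3 = o + 3 = 3 + o$)
$E = 5$ ($E = \sqrt{\left(3 + 18\right) + \left(-12 + 10\right)^{2}} = \sqrt{21 + \left(-2\right)^{2}} = \sqrt{21 + 4} = \sqrt{25} = 5$)
$E \left(-21\right) = 5 \left(-21\right) = -105$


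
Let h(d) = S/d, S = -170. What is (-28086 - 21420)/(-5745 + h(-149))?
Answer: 7376394/855835 ≈ 8.6189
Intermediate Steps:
h(d) = -170/d
(-28086 - 21420)/(-5745 + h(-149)) = (-28086 - 21420)/(-5745 - 170/(-149)) = -49506/(-5745 - 170*(-1/149)) = -49506/(-5745 + 170/149) = -49506/(-855835/149) = -49506*(-149/855835) = 7376394/855835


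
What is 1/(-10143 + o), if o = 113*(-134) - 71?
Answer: -1/25356 ≈ -3.9438e-5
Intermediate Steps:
o = -15213 (o = -15142 - 71 = -15213)
1/(-10143 + o) = 1/(-10143 - 15213) = 1/(-25356) = -1/25356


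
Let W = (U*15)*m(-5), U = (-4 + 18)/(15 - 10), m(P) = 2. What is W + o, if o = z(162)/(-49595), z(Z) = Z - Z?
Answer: 84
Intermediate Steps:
z(Z) = 0
U = 14/5 ≈ 2.8000
W = 84 (W = ((14/5)*15)*2 = 42*2 = 84)
o = 0 (o = 0/(-49595) = 0*(-1/49595) = 0)
W + o = 84 + 0 = 84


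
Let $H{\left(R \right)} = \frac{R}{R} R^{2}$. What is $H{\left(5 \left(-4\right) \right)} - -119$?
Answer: $519$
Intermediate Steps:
$H{\left(R \right)} = R^{2}$ ($H{\left(R \right)} = 1 R^{2} = R^{2}$)
$H{\left(5 \left(-4\right) \right)} - -119 = \left(5 \left(-4\right)\right)^{2} - -119 = \left(-20\right)^{2} + 119 = 400 + 119 = 519$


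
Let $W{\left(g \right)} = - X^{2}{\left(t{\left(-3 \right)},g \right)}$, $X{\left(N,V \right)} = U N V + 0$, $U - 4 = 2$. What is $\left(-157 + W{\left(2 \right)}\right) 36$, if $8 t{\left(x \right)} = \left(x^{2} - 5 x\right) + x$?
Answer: $-41373$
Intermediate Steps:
$U = 6$ ($U = 4 + 2 = 6$)
$t{\left(x \right)} = - \frac{x}{2} + \frac{x^{2}}{8}$ ($t{\left(x \right)} = \frac{\left(x^{2} - 5 x\right) + x}{8} = \frac{x^{2} - 4 x}{8} = - \frac{x}{2} + \frac{x^{2}}{8}$)
$X{\left(N,V \right)} = 6 N V$ ($X{\left(N,V \right)} = 6 N V + 0 = 6 N V$)
$W{\left(g \right)} = - \frac{3969 g^{2}}{16}$ ($W{\left(g \right)} = - \left(6 \cdot \frac{1}{8} \left(-3\right) \left(-4 - 3\right) g\right)^{2} = - \left(6 \cdot \frac{1}{8} \left(-3\right) \left(-7\right) g\right)^{2} = - \left(6 \cdot \frac{21}{8} g\right)^{2} = - \left(\frac{63 g}{4}\right)^{2} = - \frac{3969 g^{2}}{16}$)
$\left(-157 + W{\left(2 \right)}\right) 36 = \left(-157 - \frac{3969 \cdot 2^{2}}{16}\right) 36 = \left(-157 - \frac{3969}{4}\right) 36 = \left(- \frac{4597}{4}\right) 36 = -41373$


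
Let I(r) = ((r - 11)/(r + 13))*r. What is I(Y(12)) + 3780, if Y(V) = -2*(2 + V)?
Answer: 18536/5 ≈ 3707.2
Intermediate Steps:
Y(V) = -4 - 2*V
I(r) = r*(-11 + r)/(13 + r) (I(r) = ((-11 + r)/(13 + r))*r = r*(-11 + r)/(13 + r))
I(Y(12)) + 3780 = (-4 - 2*12)*(-11 + (-4 - 2*12))/(13 + (-4 - 2*12)) + 3780 = (-4 - 24)*(-11 + (-4 - 24))/(13 + (-4 - 24)) + 3780 = -28*(-11 - 28)/(13 - 28) + 3780 = -28*(-39)/(-15) + 3780 = -28*(-1/15)*(-39) + 3780 = -364/5 + 3780 = 18536/5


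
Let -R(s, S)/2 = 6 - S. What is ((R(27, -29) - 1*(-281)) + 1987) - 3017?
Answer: -819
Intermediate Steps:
R(s, S) = -12 + 2*S (R(s, S) = -2*(6 - S) = -12 + 2*S)
((R(27, -29) - 1*(-281)) + 1987) - 3017 = (((-12 + 2*(-29)) - 1*(-281)) + 1987) - 3017 = (((-12 - 58) + 281) + 1987) - 3017 = ((-70 + 281) + 1987) - 3017 = (211 + 1987) - 3017 = 2198 - 3017 = -819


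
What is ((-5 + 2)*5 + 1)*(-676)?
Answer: 9464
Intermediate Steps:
((-5 + 2)*5 + 1)*(-676) = (-3*5 + 1)*(-676) = (-15 + 1)*(-676) = -14*(-676) = 9464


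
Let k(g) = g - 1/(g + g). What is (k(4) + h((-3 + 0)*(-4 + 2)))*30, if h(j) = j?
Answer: 1185/4 ≈ 296.25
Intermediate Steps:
k(g) = g - 1/(2*g)
(k(4) + h((-3 + 0)*(-4 + 2)))*30 = ((4 - 1/2/4) + (-3 + 0)*(-4 + 2))*30 = ((4 - 1/2*1/4) - 3*(-2))*30 = ((4 - 1/8) + 6)*30 = (31/8 + 6)*30 = (79/8)*30 = 1185/4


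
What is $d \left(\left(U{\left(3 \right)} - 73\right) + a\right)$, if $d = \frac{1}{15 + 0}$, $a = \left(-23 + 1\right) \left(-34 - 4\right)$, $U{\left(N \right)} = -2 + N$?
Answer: $\frac{764}{15} \approx 50.933$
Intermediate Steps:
$a = 836$ ($a = \left(-22\right) \left(-38\right) = 836$)
$d = \frac{1}{15} \approx 0.066667$
$d \left(\left(U{\left(3 \right)} - 73\right) + a\right) = \frac{\left(\left(-2 + 3\right) - 73\right) + 836}{15} = \frac{\left(1 - 73\right) + 836}{15} = \frac{-72 + 836}{15} = \frac{1}{15} \cdot 764 = \frac{764}{15}$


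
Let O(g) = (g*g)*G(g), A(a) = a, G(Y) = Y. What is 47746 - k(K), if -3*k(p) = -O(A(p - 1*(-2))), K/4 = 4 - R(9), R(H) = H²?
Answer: 9598618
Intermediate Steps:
O(g) = g³ (O(g) = (g*g)*g = g²*g = g³)
K = -308 (K = 4*(4 - 1*9²) = 4*(4 - 1*81) = 4*(4 - 81) = 4*(-77) = -308)
k(p) = (2 + p)³/3 (k(p) = -(-1)*(p - 1*(-2))³/3 = -(-1)*(p + 2)³/3 = -(-1)*(2 + p)³/3 = (2 + p)³/3)
47746 - k(K) = 47746 - (2 - 308)³/3 = 47746 - (-306)³/3 = 47746 - (-28652616)/3 = 47746 - 1*(-9550872) = 47746 + 9550872 = 9598618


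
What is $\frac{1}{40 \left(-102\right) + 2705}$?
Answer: $- \frac{1}{1375} \approx -0.00072727$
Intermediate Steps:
$\frac{1}{40 \left(-102\right) + 2705} = \frac{1}{-4080 + 2705} = \frac{1}{-1375} = - \frac{1}{1375}$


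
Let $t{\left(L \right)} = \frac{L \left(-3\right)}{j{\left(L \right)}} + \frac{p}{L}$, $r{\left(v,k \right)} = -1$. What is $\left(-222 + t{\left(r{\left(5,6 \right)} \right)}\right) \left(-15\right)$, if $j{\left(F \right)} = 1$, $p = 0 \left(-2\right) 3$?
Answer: $3285$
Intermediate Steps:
$p = 0$ ($p = 0 \cdot 3 = 0$)
$t{\left(L \right)} = - 3 L$ ($t{\left(L \right)} = \frac{L \left(-3\right)}{1} + \frac{0}{L} = - 3 L 1 + 0 = - 3 L + 0 = - 3 L$)
$\left(-222 + t{\left(r{\left(5,6 \right)} \right)}\right) \left(-15\right) = \left(-222 - -3\right) \left(-15\right) = \left(-222 + 3\right) \left(-15\right) = \left(-219\right) \left(-15\right) = 3285$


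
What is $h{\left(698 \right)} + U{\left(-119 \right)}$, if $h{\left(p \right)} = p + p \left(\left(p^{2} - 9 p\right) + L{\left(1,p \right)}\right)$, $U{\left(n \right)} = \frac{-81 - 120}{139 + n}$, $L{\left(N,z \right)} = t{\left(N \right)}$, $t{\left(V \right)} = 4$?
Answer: $\frac{6713740719}{20} \approx 3.3569 \cdot 10^{8}$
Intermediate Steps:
$L{\left(N,z \right)} = 4$
$U{\left(n \right)} = - \frac{201}{139 + n}$
$h{\left(p \right)} = p + p \left(4 + p^{2} - 9 p\right)$ ($h{\left(p \right)} = p + p \left(\left(p^{2} - 9 p\right) + 4\right) = p + p \left(4 + p^{2} - 9 p\right)$)
$h{\left(698 \right)} + U{\left(-119 \right)} = 698 \left(5 + 698^{2} - 6282\right) - \frac{201}{139 - 119} = 698 \left(5 + 487204 - 6282\right) - \frac{201}{20} = 698 \cdot 480927 - \frac{201}{20} = 335687046 - \frac{201}{20} = \frac{6713740719}{20}$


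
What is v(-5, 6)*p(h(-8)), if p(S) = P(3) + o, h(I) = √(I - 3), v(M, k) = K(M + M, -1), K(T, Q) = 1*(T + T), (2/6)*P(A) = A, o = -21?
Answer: 240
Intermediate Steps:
P(A) = 3*A
K(T, Q) = 2*T (K(T, Q) = 1*(2*T) = 2*T)
v(M, k) = 4*M (v(M, k) = 2*(M + M) = 2*(2*M) = 4*M)
h(I) = √(-3 + I)
p(S) = -12 (p(S) = 3*3 - 21 = 9 - 21 = -12)
v(-5, 6)*p(h(-8)) = (4*(-5))*(-12) = -20*(-12) = 240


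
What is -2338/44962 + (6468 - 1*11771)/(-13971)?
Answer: 102884644/314082051 ≈ 0.32757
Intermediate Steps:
-2338/44962 + (6468 - 1*11771)/(-13971) = -2338*1/44962 + (6468 - 11771)*(-1/13971) = -1169/22481 - 5303*(-1/13971) = -1169/22481 + 5303/13971 = 102884644/314082051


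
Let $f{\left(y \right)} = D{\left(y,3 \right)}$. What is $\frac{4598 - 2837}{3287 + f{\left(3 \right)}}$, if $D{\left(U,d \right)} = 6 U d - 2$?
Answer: $\frac{587}{1113} \approx 0.5274$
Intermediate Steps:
$D{\left(U,d \right)} = -2 + 6 U d$ ($D{\left(U,d \right)} = 6 U d - 2 = -2 + 6 U d$)
$f{\left(y \right)} = -2 + 18 y$ ($f{\left(y \right)} = -2 + 6 y 3 = -2 + 18 y$)
$\frac{4598 - 2837}{3287 + f{\left(3 \right)}} = \frac{4598 - 2837}{3287 + \left(-2 + 18 \cdot 3\right)} = \frac{1761}{3287 + \left(-2 + 54\right)} = \frac{1761}{3287 + 52} = \frac{1761}{3339} = 1761 \cdot \frac{1}{3339} = \frac{587}{1113}$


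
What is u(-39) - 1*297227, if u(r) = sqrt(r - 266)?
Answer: -297227 + I*sqrt(305) ≈ -2.9723e+5 + 17.464*I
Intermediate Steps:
u(r) = sqrt(-266 + r)
u(-39) - 1*297227 = sqrt(-266 - 39) - 1*297227 = sqrt(-305) - 297227 = I*sqrt(305) - 297227 = -297227 + I*sqrt(305)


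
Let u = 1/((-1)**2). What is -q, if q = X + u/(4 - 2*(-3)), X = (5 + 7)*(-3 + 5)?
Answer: -241/10 ≈ -24.100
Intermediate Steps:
X = 24 (X = 12*2 = 24)
u = 1 (u = 1/1 = 1)
q = 241/10 (q = 24 + 1/(4 - 2*(-3)) = 24 + 1/(4 + 6) = 24 + 1/10 = 241/10 ≈ 24.100)
-q = -1*241/10 = -241/10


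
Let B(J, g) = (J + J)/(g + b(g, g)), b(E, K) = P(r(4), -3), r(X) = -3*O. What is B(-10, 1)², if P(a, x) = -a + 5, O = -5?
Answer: 400/81 ≈ 4.9383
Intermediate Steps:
r(X) = 15 (r(X) = -3*(-5) = 15)
P(a, x) = 5 - a
b(E, K) = -10 (b(E, K) = 5 - 1*15 = 5 - 15 = -10)
B(J, g) = 2*J/(-10 + g) (B(J, g) = (J + J)/(g - 10) = (2*J)/(-10 + g) = 2*J/(-10 + g))
B(-10, 1)² = (2*(-10)/(-10 + 1))² = (2*(-10)/(-9))² = (2*(-10)*(-⅑))² = (20/9)² = 400/81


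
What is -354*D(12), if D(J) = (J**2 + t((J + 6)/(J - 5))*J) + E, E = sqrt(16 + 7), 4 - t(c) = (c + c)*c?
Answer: -577728/49 - 354*sqrt(23) ≈ -13488.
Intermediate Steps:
t(c) = 4 - 2*c**2 (t(c) = 4 - (c + c)*c = 4 - 2*c*c = 4 - 2*c**2)
E = sqrt(23) ≈ 4.7958
D(J) = sqrt(23) + J**2 + J*(4 - 2*(6 + J)**2/(-5 + J)**2) (D(J) = (J**2 + (4 - 2*(J + 6)**2/(J - 5)**2)*J) + sqrt(23) = (J**2 + (4 - 2*(6 + J)**2/(-5 + J)**2)*J) + sqrt(23) = (J**2 + J*(4 - 2*(6 + J)**2/(-5 + J)**2)) + sqrt(23) = sqrt(23) + J**2 + J*(4 - 2*(6 + J)**2/(-5 + J)**2))
-354*D(12) = -354*(sqrt(23) + 12**2 + 4*12 - 2*12*(6 + 12)**2/(-5 + 12)**2) = -354*(sqrt(23) + 144 + 48 - 2*12*18**2/7**2) = -354*(sqrt(23) + 144 + 48 - 2*12*1/49*324) = -354*(sqrt(23) + 144 + 48 - 7776/49) = -354*(1632/49 + sqrt(23)) = -577728/49 - 354*sqrt(23)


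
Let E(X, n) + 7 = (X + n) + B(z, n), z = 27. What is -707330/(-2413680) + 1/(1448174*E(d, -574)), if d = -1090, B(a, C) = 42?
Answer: 27810747213425/94900887041688 ≈ 0.29305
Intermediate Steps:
E(X, n) = 35 + X + n (E(X, n) = -7 + ((X + n) + 42) = -7 + (42 + X + n) = 35 + X + n)
-707330/(-2413680) + 1/(1448174*E(d, -574)) = -707330/(-2413680) + 1/(1448174*(35 - 1090 - 574)) = -707330*(-1/2413680) + (1/1448174)/(-1629) = 70733/241368 + (1/1448174)*(-1/1629) = 70733/241368 - 1/2359075446 = 27810747213425/94900887041688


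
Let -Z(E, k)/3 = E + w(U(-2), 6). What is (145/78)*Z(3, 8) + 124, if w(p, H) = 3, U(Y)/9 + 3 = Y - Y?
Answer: 1177/13 ≈ 90.538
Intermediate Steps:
U(Y) = -27 (U(Y) = -27 + 9*(Y - Y) = -27 + 9*0 = -27 + 0 = -27)
Z(E, k) = -9 - 3*E (Z(E, k) = -3*(E + 3) = -3*(3 + E) = -9 - 3*E)
(145/78)*Z(3, 8) + 124 = (145/78)*(-9 - 3*3) + 124 = (145*(1/78))*(-9 - 9) + 124 = (145/78)*(-18) + 124 = -435/13 + 124 = 1177/13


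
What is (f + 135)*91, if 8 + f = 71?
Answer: 18018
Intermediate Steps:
f = 63 (f = -8 + 71 = 63)
(f + 135)*91 = (63 + 135)*91 = 198*91 = 18018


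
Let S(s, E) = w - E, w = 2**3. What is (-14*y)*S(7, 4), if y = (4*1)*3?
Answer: -672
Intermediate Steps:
y = 12 (y = 4*3 = 12)
w = 8
S(s, E) = 8 - E
(-14*y)*S(7, 4) = (-14*12)*(8 - 1*4) = -168*(8 - 4) = -168*4 = -672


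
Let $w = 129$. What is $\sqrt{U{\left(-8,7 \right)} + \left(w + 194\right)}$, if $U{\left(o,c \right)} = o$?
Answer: $3 \sqrt{35} \approx 17.748$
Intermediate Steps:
$\sqrt{U{\left(-8,7 \right)} + \left(w + 194\right)} = \sqrt{-8 + \left(129 + 194\right)} = \sqrt{-8 + 323} = \sqrt{315} = 3 \sqrt{35}$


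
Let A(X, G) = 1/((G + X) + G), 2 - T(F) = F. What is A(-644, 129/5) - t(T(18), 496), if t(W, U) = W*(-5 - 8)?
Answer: -616101/2962 ≈ -208.00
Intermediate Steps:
T(F) = 2 - F
t(W, U) = -13*W (t(W, U) = W*(-13) = -13*W)
A(X, G) = 1/(X + 2*G)
A(-644, 129/5) - t(T(18), 496) = 1/(-644 + 2*(129/5)) - (-13)*(2 - 1*18) = 1/(-644 + 2*(129*(⅕))) - (-13)*(2 - 18) = 1/(-644 + 2*(129/5)) - (-13)*(-16) = 1/(-644 + 258/5) - 1*208 = 1/(-2962/5) - 208 = -5/2962 - 208 = -616101/2962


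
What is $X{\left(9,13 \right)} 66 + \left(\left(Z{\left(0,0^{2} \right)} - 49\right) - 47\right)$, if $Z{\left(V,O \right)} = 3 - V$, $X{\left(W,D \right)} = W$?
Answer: $501$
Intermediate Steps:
$X{\left(9,13 \right)} 66 + \left(\left(Z{\left(0,0^{2} \right)} - 49\right) - 47\right) = 9 \cdot 66 + \left(\left(\left(3 - 0\right) - 49\right) - 47\right) = 594 + \left(\left(\left(3 + 0\right) - 49\right) - 47\right) = 594 + \left(\left(3 - 49\right) - 47\right) = 594 - 93 = 501$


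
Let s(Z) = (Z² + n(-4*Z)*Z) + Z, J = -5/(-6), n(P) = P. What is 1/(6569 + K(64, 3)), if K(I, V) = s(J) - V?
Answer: 4/26259 ≈ 0.00015233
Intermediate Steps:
J = ⅚ (J = -5*(-⅙) = ⅚ ≈ 0.83333)
s(Z) = Z - 3*Z² (s(Z) = (Z² + (-4*Z)*Z) + Z = (Z² - 4*Z²) + Z = -3*Z² + Z = Z - 3*Z²)
K(I, V) = -5/4 - V (K(I, V) = 5*(1 - 3*⅚)/6 - V = 5*(1 - 5/2)/6 - V = (⅚)*(-3/2) - V = -5/4 - V)
1/(6569 + K(64, 3)) = 1/(6569 + (-5/4 - 1*3)) = 1/(6569 + (-5/4 - 3)) = 1/(6569 - 17/4) = 1/(26259/4) = 4/26259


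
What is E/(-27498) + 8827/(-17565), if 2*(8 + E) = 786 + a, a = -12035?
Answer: -95859989/322001580 ≈ -0.29770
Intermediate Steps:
E = -11265/2 (E = -8 + (786 - 12035)/2 = -8 + (½)*(-11249) = -8 - 11249/2 = -11265/2 ≈ -5632.5)
E/(-27498) + 8827/(-17565) = -11265/2/(-27498) + 8827/(-17565) = -11265/2*(-1/27498) + 8827*(-1/17565) = 3755/18332 - 8827/17565 = -95859989/322001580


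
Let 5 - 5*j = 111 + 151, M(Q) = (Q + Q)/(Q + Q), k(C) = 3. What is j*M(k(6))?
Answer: -257/5 ≈ -51.400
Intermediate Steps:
M(Q) = 1 (M(Q) = (2*Q)/((2*Q)) = (2*Q)*(1/(2*Q)) = 1)
j = -257/5 (j = 1 - (111 + 151)/5 = 1 - ⅕*262 = 1 - 262/5 = -257/5 ≈ -51.400)
j*M(k(6)) = -257/5*1 = -257/5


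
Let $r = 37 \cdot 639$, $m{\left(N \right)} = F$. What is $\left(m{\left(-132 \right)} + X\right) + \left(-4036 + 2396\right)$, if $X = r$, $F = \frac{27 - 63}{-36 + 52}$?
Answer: $\frac{88003}{4} \approx 22001.0$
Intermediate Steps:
$F = - \frac{9}{4}$ ($F = - \frac{36}{16} = \left(-36\right) \frac{1}{16} = - \frac{9}{4} \approx -2.25$)
$m{\left(N \right)} = - \frac{9}{4}$
$r = 23643$
$X = 23643$
$\left(m{\left(-132 \right)} + X\right) + \left(-4036 + 2396\right) = \left(- \frac{9}{4} + 23643\right) + \left(-4036 + 2396\right) = \frac{94563}{4} - 1640 = \frac{88003}{4}$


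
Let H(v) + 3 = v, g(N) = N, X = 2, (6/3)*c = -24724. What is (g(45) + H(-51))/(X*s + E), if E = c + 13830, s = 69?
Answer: -9/1606 ≈ -0.0056040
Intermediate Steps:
c = -12362 (c = (½)*(-24724) = -12362)
E = 1468 (E = -12362 + 13830 = 1468)
H(v) = -3 + v
(g(45) + H(-51))/(X*s + E) = (45 + (-3 - 51))/(2*69 + 1468) = (45 - 54)/(138 + 1468) = -9/1606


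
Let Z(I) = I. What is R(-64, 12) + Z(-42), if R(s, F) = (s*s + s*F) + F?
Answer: 3298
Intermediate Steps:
R(s, F) = F + s² + F*s (R(s, F) = (s² + F*s) + F = F + s² + F*s)
R(-64, 12) + Z(-42) = (12 + (-64)² + 12*(-64)) - 42 = (12 + 4096 - 768) - 42 = 3340 - 42 = 3298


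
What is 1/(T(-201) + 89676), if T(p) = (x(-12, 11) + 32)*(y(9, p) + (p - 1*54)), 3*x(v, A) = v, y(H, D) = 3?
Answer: 1/82620 ≈ 1.2104e-5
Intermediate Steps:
x(v, A) = v/3
T(p) = -1428 + 28*p (T(p) = ((⅓)*(-12) + 32)*(3 + (p - 1*54)) = (-4 + 32)*(3 + (p - 54)) = 28*(3 + (-54 + p)) = 28*(-51 + p) = -1428 + 28*p)
1/(T(-201) + 89676) = 1/((-1428 + 28*(-201)) + 89676) = 1/((-1428 - 5628) + 89676) = 1/(-7056 + 89676) = 1/82620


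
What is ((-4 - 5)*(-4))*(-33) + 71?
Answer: -1117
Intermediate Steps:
((-4 - 5)*(-4))*(-33) + 71 = -9*(-4)*(-33) + 71 = 36*(-33) + 71 = -1188 + 71 = -1117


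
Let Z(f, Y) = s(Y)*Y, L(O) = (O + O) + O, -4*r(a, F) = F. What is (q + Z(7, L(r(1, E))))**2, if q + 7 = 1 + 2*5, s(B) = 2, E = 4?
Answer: 4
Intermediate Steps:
r(a, F) = -F/4
q = 4 (q = -7 + (1 + 2*5) = -7 + (1 + 10) = -7 + 11 = 4)
L(O) = 3*O (L(O) = 2*O + O = 3*O)
Z(f, Y) = 2*Y
(q + Z(7, L(r(1, E))))**2 = (4 + 2*(3*(-1/4*4)))**2 = (4 + 2*(3*(-1)))**2 = (4 + 2*(-3))**2 = (4 - 6)**2 = (-2)**2 = 4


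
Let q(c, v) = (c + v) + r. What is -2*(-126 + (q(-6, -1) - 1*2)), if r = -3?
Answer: 276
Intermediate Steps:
q(c, v) = -3 + c + v (q(c, v) = (c + v) - 3 = -3 + c + v)
-2*(-126 + (q(-6, -1) - 1*2)) = -2*(-126 + ((-3 - 6 - 1) - 1*2)) = -2*(-126 + (-10 - 2)) = -2*(-126 - 12) = -2*(-138) = 276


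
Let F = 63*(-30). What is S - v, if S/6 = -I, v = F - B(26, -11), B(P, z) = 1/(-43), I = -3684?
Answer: 1031741/43 ≈ 23994.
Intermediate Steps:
B(P, z) = -1/43
F = -1890
v = -81269/43 (v = -1890 - 1*(-1/43) = -1890 + 1/43 = -81269/43 ≈ -1890.0)
S = 22104 (S = 6*(-1*(-3684)) = 6*3684 = 22104)
S - v = 22104 - 1*(-81269/43) = 22104 + 81269/43 = 1031741/43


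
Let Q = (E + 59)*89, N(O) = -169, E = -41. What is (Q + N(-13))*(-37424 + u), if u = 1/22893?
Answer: -1227719355223/22893 ≈ -5.3629e+7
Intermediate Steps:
u = 1/22893 ≈ 4.3681e-5
Q = 1602 (Q = (-41 + 59)*89 = 18*89 = 1602)
(Q + N(-13))*(-37424 + u) = (1602 - 169)*(-37424 + 1/22893) = 1433*(-856747631/22893) = -1227719355223/22893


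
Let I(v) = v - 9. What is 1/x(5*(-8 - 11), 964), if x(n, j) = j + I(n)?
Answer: 1/860 ≈ 0.0011628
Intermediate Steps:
I(v) = -9 + v
x(n, j) = -9 + j + n (x(n, j) = j + (-9 + n) = -9 + j + n)
1/x(5*(-8 - 11), 964) = 1/(-9 + 964 + 5*(-8 - 11)) = 1/(-9 + 964 + 5*(-19)) = 1/(-9 + 964 - 95) = 1/860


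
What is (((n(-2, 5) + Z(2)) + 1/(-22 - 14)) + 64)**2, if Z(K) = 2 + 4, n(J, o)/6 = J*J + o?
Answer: 19918369/1296 ≈ 15369.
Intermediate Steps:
n(J, o) = 6*o + 6*J**2 (n(J, o) = 6*(J*J + o) = 6*(J**2 + o) = 6*(o + J**2) = 6*o + 6*J**2)
Z(K) = 6
(((n(-2, 5) + Z(2)) + 1/(-22 - 14)) + 64)**2 = ((((6*5 + 6*(-2)**2) + 6) + 1/(-22 - 14)) + 64)**2 = ((((30 + 6*4) + 6) + 1/(-36)) + 64)**2 = ((((30 + 24) + 6) - 1/36) + 64)**2 = (((54 + 6) - 1/36) + 64)**2 = ((60 - 1/36) + 64)**2 = (2159/36 + 64)**2 = (4463/36)**2 = 19918369/1296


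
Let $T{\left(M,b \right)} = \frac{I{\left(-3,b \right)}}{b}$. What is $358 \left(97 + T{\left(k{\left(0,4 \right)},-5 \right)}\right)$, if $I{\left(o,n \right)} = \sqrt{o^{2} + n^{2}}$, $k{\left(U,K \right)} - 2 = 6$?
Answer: $34726 - \frac{358 \sqrt{34}}{5} \approx 34309.0$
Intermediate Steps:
$k{\left(U,K \right)} = 8$ ($k{\left(U,K \right)} = 2 + 6 = 8$)
$I{\left(o,n \right)} = \sqrt{n^{2} + o^{2}}$
$T{\left(M,b \right)} = \frac{\sqrt{9 + b^{2}}}{b}$ ($T{\left(M,b \right)} = \frac{\sqrt{b^{2} + \left(-3\right)^{2}}}{b} = \frac{\sqrt{b^{2} + 9}}{b} = \frac{\sqrt{9 + b^{2}}}{b}$)
$358 \left(97 + T{\left(k{\left(0,4 \right)},-5 \right)}\right) = 358 \left(97 + \frac{\sqrt{9 + \left(-5\right)^{2}}}{-5}\right) = 358 \left(97 - \frac{\sqrt{9 + 25}}{5}\right) = 358 \left(97 - \frac{\sqrt{34}}{5}\right) = 34726 - \frac{358 \sqrt{34}}{5}$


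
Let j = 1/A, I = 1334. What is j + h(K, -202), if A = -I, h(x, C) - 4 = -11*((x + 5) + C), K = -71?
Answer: 3937967/1334 ≈ 2952.0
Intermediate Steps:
h(x, C) = -51 - 11*C - 11*x (h(x, C) = 4 - 11*((x + 5) + C) = 4 - 11*((5 + x) + C) = 4 - 11*(5 + C + x) = 4 + (-55 - 11*C - 11*x) = -51 - 11*C - 11*x)
A = -1334 (A = -1*1334 = -1334)
j = -1/1334 (j = 1/(-1334) = -1/1334 ≈ -0.00074963)
j + h(K, -202) = -1/1334 + (-51 - 11*(-202) - 11*(-71)) = -1/1334 + (-51 + 2222 + 781) = -1/1334 + 2952 = 3937967/1334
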